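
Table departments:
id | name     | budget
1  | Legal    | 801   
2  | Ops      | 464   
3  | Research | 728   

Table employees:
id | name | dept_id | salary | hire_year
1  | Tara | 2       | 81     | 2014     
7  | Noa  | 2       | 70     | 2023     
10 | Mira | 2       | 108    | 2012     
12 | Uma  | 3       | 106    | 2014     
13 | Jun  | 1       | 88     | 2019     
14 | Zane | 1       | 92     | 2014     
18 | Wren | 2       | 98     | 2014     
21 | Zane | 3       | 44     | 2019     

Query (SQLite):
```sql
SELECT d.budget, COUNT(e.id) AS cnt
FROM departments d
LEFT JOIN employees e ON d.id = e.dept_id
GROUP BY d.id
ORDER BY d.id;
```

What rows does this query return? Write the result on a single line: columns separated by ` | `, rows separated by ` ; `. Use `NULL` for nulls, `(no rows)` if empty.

801 | 2 ; 464 | 4 ; 728 | 2

LEFT JOIN keeps every departments row; unmatched ones get NULL for employees columns.
Group by departments.id and compute COUNT(e.id). COUNT(col) of an all-NULL group is 0.
  1: ids {13, 14} → COUNT(e.id)=2
  2: ids {1, 7, 10, 18} → COUNT(e.id)=4
  3: ids {12, 21} → COUNT(e.id)=2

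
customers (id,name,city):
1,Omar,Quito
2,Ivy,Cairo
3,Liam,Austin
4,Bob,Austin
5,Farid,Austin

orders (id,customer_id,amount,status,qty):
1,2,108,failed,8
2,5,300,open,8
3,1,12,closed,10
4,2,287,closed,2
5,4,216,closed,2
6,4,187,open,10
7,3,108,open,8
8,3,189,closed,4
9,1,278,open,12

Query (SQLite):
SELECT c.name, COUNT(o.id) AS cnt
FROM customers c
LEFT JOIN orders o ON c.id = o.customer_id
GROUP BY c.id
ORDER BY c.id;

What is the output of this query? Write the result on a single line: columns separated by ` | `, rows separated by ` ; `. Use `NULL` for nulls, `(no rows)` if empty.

LEFT JOIN keeps every customers row; unmatched ones get NULL for orders columns.
Group by customers.id and compute COUNT(o.id). COUNT(col) of an all-NULL group is 0.
  1: ids {3, 9} → COUNT(o.id)=2
  2: ids {1, 4} → COUNT(o.id)=2
  3: ids {7, 8} → COUNT(o.id)=2
  4: ids {5, 6} → COUNT(o.id)=2
  5: ids {2} → COUNT(o.id)=1

Omar | 2 ; Ivy | 2 ; Liam | 2 ; Bob | 2 ; Farid | 1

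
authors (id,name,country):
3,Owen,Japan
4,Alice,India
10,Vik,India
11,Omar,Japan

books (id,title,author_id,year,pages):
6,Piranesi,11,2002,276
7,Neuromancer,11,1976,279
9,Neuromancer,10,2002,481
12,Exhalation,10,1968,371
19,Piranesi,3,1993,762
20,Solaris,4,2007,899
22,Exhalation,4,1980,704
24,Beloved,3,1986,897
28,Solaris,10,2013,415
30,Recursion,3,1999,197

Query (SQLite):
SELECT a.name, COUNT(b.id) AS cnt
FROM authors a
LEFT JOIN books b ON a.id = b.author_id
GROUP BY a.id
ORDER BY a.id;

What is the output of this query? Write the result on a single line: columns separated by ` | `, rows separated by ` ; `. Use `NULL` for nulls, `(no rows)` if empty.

Owen | 3 ; Alice | 2 ; Vik | 3 ; Omar | 2

LEFT JOIN keeps every authors row; unmatched ones get NULL for books columns.
Group by authors.id and compute COUNT(b.id). COUNT(col) of an all-NULL group is 0.
  3: ids {19, 24, 30} → COUNT(b.id)=3
  4: ids {20, 22} → COUNT(b.id)=2
  10: ids {9, 12, 28} → COUNT(b.id)=3
  11: ids {6, 7} → COUNT(b.id)=2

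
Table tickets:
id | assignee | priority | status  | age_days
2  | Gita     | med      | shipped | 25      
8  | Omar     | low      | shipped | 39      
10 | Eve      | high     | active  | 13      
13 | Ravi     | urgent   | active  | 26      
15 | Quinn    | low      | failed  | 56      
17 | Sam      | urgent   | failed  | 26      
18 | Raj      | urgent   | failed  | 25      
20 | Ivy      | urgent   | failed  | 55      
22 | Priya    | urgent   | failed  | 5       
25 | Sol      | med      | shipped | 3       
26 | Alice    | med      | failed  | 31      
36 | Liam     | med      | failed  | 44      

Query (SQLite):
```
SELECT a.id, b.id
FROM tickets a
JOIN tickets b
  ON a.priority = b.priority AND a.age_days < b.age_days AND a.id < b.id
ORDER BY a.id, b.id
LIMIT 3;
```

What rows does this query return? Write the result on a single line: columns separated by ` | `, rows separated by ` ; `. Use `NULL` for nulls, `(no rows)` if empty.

2 | 26 ; 2 | 36 ; 8 | 15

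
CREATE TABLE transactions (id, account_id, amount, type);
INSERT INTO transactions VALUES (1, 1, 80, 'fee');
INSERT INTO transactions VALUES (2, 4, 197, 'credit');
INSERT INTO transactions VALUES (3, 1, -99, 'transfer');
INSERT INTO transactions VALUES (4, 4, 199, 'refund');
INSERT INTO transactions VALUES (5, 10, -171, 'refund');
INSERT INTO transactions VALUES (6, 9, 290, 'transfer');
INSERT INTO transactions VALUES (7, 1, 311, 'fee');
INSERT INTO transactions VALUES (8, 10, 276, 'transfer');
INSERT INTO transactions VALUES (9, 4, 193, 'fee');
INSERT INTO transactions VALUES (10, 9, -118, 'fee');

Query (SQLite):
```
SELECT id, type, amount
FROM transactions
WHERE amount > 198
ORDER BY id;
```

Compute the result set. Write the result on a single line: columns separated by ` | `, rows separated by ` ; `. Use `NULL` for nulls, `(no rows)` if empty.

4 | refund | 199 ; 6 | transfer | 290 ; 7 | fee | 311 ; 8 | transfer | 276

amount > 198: ids {4, 6, 7, 8}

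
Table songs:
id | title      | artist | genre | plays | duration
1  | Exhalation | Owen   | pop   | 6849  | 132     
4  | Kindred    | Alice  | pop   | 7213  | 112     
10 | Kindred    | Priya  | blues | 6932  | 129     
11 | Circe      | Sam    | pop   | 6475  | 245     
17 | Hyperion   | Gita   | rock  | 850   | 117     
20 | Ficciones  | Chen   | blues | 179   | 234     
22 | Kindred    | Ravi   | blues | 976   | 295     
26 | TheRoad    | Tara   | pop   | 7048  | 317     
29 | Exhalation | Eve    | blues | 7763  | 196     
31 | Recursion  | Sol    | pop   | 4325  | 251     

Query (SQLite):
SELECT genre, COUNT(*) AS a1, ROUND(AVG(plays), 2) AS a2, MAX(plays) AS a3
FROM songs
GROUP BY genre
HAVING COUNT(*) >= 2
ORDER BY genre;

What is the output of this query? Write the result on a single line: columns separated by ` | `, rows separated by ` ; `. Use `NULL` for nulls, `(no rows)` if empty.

Group songs by genre.
Per group compute: COUNT(*), ROUND(AVG(plays), 2), MAX(plays).
HAVING: drop groups with fewer than 2 rows.
  blues: ids {10, 20, 22, 29} → COUNT(*)=4, ROUND(AVG(plays), 2)=3962.5, MAX(plays)=7763
  pop: ids {1, 4, 11, 26, 31} → COUNT(*)=5, ROUND(AVG(plays), 2)=6382, MAX(plays)=7213
  rock: ids {17} → COUNT(*)=1, ROUND(AVG(plays), 2)=850, MAX(plays)=850

blues | 4 | 3962.5 | 7763 ; pop | 5 | 6382 | 7213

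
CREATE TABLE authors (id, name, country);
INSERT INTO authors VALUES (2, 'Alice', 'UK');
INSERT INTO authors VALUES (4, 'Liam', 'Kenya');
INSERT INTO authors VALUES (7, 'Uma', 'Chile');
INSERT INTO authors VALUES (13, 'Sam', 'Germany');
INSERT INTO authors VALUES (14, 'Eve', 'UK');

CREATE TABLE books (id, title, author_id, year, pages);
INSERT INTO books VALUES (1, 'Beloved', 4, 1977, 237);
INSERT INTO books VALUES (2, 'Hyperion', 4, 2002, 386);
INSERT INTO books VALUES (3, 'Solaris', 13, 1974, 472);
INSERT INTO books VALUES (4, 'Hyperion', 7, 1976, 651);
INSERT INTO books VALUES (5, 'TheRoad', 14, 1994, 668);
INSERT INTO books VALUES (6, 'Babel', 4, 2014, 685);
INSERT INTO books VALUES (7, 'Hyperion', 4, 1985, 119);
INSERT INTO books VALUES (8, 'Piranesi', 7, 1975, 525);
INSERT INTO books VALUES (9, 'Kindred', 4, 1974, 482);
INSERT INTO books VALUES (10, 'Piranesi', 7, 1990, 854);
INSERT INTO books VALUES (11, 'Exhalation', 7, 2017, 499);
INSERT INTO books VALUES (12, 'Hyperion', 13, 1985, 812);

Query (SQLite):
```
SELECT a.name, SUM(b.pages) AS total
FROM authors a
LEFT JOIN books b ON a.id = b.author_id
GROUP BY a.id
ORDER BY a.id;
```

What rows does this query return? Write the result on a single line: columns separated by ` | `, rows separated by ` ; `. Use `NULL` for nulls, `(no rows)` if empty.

Alice | NULL ; Liam | 1909 ; Uma | 2529 ; Sam | 1284 ; Eve | 668

LEFT JOIN keeps every authors row; unmatched ones get NULL for books columns.
Group by authors.id and compute SUM(b.pages). SUM over an all-NULL group is NULL.
  2: ids {—} → SUM(b.pages)=NULL
  4: ids {1, 2, 6, 7, 9} → SUM(b.pages)=1909
  7: ids {4, 8, 10, 11} → SUM(b.pages)=2529
  13: ids {3, 12} → SUM(b.pages)=1284
  14: ids {5} → SUM(b.pages)=668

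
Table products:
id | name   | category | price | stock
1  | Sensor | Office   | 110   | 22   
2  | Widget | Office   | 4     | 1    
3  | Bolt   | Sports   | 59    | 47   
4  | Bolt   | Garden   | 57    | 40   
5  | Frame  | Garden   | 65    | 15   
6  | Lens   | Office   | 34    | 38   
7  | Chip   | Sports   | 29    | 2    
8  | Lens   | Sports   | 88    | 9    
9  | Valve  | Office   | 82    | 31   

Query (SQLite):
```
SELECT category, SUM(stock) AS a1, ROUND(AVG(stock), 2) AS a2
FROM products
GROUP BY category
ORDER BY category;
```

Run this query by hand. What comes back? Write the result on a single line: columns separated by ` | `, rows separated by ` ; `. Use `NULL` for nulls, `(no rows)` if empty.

Group products by category.
Per group compute: SUM(stock), ROUND(AVG(stock), 2).
  Garden: ids {4, 5} → SUM(stock)=55, ROUND(AVG(stock), 2)=27.5
  Office: ids {1, 2, 6, 9} → SUM(stock)=92, ROUND(AVG(stock), 2)=23
  Sports: ids {3, 7, 8} → SUM(stock)=58, ROUND(AVG(stock), 2)=19.33

Garden | 55 | 27.5 ; Office | 92 | 23 ; Sports | 58 | 19.33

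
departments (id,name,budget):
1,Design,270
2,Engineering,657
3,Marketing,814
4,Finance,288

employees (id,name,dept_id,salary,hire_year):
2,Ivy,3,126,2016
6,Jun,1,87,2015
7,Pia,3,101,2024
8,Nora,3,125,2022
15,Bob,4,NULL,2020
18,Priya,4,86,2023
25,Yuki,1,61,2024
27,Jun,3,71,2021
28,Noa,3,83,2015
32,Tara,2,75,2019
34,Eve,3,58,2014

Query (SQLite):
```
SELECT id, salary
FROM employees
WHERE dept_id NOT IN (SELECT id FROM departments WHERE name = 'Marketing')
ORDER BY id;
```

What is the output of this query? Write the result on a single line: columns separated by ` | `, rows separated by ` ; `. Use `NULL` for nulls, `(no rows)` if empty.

6 | 87 ; 15 | NULL ; 18 | 86 ; 25 | 61 ; 32 | 75

Inner query: departments.id where name = 'Marketing'.
Outer: keep employees rows whose dept_id is not in that set.
Inner query → {3}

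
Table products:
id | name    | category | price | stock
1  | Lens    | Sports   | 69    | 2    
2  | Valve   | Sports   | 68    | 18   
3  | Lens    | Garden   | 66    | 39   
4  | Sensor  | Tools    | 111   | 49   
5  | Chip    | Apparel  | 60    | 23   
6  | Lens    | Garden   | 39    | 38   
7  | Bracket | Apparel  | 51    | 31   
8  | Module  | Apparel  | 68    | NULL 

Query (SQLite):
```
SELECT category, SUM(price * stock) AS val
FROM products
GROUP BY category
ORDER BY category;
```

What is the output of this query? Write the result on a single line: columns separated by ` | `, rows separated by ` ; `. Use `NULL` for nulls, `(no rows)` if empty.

For each row compute price * stock.
Group by category; take SUM of the expression per group.
  Apparel: ids {5, 7, 8} → SUM(price * stock)=2961
  Garden: ids {3, 6} → SUM(price * stock)=4056
  Sports: ids {1, 2} → SUM(price * stock)=1362
  Tools: ids {4} → SUM(price * stock)=5439

Apparel | 2961 ; Garden | 4056 ; Sports | 1362 ; Tools | 5439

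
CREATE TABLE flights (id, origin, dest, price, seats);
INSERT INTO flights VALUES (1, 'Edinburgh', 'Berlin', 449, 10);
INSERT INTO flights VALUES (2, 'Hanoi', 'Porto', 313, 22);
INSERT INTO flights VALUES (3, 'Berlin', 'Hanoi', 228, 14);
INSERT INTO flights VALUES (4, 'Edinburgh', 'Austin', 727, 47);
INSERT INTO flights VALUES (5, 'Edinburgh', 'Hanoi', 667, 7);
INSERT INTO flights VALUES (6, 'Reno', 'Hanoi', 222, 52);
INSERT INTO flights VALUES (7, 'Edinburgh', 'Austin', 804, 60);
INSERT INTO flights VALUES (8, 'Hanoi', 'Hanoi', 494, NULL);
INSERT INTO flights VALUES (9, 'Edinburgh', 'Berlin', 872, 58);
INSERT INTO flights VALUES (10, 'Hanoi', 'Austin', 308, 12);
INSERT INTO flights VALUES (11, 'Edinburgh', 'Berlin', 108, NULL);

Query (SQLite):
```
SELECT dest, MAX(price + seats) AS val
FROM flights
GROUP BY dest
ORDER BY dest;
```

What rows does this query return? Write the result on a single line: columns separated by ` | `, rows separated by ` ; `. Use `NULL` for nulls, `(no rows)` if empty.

Austin | 864 ; Berlin | 930 ; Hanoi | 674 ; Porto | 335

For each row compute price + seats.
Group by dest; take MAX of the expression per group.
  Austin: ids {4, 7, 10} → MAX(price + seats)=864
  Berlin: ids {1, 9, 11} → MAX(price + seats)=930
  Hanoi: ids {3, 5, 6, 8} → MAX(price + seats)=674
  Porto: ids {2} → MAX(price + seats)=335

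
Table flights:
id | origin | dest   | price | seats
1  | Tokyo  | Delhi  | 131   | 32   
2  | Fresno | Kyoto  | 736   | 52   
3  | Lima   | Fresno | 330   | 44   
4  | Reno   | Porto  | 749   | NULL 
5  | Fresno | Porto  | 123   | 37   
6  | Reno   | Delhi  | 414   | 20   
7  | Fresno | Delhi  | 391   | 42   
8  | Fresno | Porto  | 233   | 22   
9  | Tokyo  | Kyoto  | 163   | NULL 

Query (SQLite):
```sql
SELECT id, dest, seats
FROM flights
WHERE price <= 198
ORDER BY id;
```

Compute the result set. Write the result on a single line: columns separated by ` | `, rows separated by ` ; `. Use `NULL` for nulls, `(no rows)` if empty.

1 | Delhi | 32 ; 5 | Porto | 37 ; 9 | Kyoto | NULL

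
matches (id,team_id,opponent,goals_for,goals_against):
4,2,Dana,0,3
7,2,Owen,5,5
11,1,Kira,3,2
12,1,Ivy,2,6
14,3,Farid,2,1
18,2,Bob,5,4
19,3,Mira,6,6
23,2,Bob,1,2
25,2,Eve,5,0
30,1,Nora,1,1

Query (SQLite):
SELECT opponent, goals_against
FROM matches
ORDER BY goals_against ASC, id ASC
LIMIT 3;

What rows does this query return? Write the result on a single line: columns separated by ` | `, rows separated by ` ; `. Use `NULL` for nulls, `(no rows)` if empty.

Sort by goals_against asc, tiebreak id asc: (0, id=25), (1, id=14), (1, id=30), (2, id=11), (2, id=23), (3, id=4) …. Take first 3.

Eve | 0 ; Farid | 1 ; Nora | 1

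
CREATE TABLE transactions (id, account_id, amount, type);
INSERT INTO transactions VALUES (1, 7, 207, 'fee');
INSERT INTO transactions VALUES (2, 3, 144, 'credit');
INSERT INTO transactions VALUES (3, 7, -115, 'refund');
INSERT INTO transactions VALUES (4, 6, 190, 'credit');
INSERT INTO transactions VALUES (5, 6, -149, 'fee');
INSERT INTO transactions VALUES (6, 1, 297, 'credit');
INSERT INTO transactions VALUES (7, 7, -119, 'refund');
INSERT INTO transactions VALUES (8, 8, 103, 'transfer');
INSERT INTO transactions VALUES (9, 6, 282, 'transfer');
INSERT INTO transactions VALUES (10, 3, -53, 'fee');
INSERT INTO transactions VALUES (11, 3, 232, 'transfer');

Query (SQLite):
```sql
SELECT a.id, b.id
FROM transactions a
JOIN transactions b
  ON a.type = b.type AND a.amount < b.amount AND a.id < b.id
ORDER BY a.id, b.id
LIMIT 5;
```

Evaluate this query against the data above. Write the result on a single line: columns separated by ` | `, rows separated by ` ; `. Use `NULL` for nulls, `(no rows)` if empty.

2 | 4 ; 2 | 6 ; 4 | 6 ; 5 | 10 ; 8 | 9

Pairs (a,b) with same type, a.amount < b.amount, a.id < b.id.
type groups: credit:{2,4,6} fee:{1,5,10} refund:{3,7} transfer:{8,9,11}
Ordered by (a.id, b.id); first 5.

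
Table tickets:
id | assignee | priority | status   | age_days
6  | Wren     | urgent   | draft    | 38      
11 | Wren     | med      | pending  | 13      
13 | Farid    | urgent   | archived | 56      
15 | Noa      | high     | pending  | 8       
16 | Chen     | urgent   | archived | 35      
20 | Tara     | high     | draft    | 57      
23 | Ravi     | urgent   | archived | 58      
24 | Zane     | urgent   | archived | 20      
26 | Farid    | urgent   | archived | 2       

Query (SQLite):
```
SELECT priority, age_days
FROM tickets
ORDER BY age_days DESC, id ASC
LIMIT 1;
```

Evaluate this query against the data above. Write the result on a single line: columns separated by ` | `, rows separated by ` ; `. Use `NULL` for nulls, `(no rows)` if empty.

urgent | 58

Sort by age_days desc, tiebreak id asc: (58, id=23), (57, id=20), (56, id=13), (38, id=6) …. Take first 1.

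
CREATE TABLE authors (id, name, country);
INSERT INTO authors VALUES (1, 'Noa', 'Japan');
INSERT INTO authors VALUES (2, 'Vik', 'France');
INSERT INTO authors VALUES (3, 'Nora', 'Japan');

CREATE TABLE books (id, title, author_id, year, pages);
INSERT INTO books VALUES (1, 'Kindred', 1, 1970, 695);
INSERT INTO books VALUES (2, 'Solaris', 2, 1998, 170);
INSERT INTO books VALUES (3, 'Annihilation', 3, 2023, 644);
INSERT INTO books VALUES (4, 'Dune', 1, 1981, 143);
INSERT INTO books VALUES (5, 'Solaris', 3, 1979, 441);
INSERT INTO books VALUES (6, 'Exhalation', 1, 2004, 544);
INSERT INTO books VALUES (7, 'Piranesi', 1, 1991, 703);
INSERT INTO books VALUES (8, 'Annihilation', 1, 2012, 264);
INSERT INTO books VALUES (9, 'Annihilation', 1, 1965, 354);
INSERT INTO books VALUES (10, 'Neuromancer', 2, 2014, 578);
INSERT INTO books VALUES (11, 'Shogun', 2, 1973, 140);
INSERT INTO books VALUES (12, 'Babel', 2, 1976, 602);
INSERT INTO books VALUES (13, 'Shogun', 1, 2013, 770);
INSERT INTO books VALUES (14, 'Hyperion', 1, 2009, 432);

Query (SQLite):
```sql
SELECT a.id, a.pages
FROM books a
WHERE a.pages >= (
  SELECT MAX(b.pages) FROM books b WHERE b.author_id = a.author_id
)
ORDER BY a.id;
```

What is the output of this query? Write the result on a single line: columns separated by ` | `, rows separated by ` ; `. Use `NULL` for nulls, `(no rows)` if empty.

3 | 644 ; 12 | 602 ; 13 | 770

For each books row a, compute MAX(pages) over rows sharing a.author_id.
Keep row a if a.pages >= that per-group MAX.
  author_id=1: MAX(pages) = 770
  author_id=2: MAX(pages) = 602
  author_id=3: MAX(pages) = 644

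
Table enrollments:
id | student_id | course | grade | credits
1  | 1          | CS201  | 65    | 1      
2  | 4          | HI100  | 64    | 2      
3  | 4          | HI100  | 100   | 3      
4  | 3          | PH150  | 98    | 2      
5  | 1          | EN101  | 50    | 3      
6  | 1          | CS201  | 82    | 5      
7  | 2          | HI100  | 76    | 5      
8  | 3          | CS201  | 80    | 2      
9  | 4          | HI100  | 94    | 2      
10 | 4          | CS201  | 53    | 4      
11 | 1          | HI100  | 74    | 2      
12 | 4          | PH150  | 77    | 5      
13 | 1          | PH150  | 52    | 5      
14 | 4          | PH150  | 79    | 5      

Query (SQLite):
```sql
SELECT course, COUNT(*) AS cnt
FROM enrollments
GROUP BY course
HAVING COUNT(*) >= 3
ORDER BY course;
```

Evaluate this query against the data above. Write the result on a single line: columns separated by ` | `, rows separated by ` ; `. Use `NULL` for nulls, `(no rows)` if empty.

Partition enrollments by course; compute COUNT(*) within each group.
HAVING: keep groups with count ≥ 3.
  CS201: ids {1, 6, 8, 10} → COUNT(*)=4
  EN101: ids {5} → COUNT(*)=1
  HI100: ids {2, 3, 7, 9, 11} → COUNT(*)=5
  PH150: ids {4, 12, 13, 14} → COUNT(*)=4

CS201 | 4 ; HI100 | 5 ; PH150 | 4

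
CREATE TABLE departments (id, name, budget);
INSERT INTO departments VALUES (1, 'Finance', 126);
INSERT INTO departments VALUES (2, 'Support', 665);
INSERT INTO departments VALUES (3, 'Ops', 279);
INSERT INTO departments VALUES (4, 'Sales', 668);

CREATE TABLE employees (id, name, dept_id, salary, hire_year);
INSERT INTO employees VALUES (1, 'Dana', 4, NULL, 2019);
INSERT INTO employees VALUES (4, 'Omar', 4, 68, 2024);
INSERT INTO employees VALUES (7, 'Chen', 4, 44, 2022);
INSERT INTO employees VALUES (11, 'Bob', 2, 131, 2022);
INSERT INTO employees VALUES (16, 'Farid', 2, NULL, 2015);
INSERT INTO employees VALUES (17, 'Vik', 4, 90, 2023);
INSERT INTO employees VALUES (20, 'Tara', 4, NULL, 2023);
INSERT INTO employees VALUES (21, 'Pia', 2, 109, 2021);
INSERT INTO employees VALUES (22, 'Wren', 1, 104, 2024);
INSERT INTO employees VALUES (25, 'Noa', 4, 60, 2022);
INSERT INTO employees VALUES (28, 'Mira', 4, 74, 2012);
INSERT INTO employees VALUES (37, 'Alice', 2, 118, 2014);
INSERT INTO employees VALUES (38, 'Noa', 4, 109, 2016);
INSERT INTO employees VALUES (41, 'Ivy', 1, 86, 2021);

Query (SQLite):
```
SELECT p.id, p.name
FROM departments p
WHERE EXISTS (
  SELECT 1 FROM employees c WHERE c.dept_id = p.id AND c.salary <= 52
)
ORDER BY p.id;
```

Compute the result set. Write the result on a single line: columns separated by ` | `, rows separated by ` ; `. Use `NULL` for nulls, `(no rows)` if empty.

4 | Sales

For each departments row, check whether any employees with matching dept_id has salary <= 52.
Keep rows where that is true.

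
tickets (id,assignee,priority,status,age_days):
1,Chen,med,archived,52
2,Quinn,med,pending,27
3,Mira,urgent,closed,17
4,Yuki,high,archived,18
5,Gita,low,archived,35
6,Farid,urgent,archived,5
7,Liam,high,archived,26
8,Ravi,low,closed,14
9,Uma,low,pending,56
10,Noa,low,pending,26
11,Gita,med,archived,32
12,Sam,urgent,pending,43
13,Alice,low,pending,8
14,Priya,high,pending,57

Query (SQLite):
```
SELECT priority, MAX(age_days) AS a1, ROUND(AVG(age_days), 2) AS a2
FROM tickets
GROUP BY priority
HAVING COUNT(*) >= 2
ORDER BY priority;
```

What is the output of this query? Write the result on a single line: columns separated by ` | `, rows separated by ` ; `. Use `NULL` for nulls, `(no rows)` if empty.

Group tickets by priority.
Per group compute: MAX(age_days), ROUND(AVG(age_days), 2).
HAVING: drop groups with fewer than 2 rows.
  high: ids {4, 7, 14} → MAX(age_days)=57, ROUND(AVG(age_days), 2)=33.67
  low: ids {5, 8, 9, 10, 13} → MAX(age_days)=56, ROUND(AVG(age_days), 2)=27.8
  med: ids {1, 2, 11} → MAX(age_days)=52, ROUND(AVG(age_days), 2)=37
  urgent: ids {3, 6, 12} → MAX(age_days)=43, ROUND(AVG(age_days), 2)=21.67

high | 57 | 33.67 ; low | 56 | 27.8 ; med | 52 | 37 ; urgent | 43 | 21.67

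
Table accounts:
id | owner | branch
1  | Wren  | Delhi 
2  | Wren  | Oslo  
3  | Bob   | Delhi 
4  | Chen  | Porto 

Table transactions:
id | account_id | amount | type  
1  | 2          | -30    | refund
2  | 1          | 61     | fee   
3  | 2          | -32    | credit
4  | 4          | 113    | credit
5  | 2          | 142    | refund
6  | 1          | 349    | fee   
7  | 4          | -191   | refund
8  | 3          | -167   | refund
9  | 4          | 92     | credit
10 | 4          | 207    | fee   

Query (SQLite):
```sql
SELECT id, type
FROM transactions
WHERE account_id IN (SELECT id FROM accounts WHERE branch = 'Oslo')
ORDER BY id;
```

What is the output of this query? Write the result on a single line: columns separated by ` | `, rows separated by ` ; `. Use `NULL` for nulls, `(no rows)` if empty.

Inner query: accounts.id where branch = 'Oslo'.
Outer: keep transactions rows whose account_id is in that set.
Inner query → {2}

1 | refund ; 3 | credit ; 5 | refund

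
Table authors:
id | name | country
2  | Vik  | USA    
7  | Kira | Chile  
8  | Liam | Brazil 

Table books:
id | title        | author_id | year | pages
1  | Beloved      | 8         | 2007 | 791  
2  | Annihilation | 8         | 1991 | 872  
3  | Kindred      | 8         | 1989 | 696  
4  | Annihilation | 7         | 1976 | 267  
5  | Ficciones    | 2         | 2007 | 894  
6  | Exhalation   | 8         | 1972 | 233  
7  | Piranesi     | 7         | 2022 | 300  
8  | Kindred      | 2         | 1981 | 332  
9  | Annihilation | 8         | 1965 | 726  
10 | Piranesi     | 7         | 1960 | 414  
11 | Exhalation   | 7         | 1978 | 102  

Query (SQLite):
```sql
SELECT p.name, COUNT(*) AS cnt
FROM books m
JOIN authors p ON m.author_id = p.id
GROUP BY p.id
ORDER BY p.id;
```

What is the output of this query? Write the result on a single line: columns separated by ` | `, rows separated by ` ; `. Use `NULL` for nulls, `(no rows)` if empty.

Vik | 2 ; Kira | 4 ; Liam | 5

Join each books row to its authors via author_id.
Group joined rows by authors.id; compute COUNT(*) per group.
  2: ids {5, 8} → COUNT(*)=2
  7: ids {4, 7, 10, 11} → COUNT(*)=4
  8: ids {1, 2, 3, 6, 9} → COUNT(*)=5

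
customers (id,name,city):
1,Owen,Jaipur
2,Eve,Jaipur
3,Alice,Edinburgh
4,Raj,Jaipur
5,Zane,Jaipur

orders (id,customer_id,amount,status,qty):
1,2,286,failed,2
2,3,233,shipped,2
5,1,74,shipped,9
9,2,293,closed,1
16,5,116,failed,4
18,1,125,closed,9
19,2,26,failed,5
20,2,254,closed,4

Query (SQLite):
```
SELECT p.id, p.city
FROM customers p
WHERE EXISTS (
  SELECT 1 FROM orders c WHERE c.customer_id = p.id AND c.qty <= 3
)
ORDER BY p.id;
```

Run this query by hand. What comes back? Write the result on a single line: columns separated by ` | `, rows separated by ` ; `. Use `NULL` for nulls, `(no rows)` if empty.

For each customers row, check whether any orders with matching customer_id has qty <= 3.
Keep rows where that is true.

2 | Jaipur ; 3 | Edinburgh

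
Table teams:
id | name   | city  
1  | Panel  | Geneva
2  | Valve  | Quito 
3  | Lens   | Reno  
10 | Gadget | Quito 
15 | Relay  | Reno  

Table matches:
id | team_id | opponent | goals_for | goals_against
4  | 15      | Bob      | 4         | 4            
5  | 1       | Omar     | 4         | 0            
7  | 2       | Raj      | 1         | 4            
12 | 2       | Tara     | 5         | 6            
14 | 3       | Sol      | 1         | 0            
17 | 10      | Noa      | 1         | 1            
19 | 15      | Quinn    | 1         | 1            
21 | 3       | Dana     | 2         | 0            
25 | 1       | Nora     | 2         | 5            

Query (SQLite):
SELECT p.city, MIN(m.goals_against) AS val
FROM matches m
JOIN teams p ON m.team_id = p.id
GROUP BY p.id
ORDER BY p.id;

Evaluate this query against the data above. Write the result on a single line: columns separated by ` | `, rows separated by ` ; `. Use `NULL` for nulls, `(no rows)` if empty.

Geneva | 0 ; Quito | 4 ; Reno | 0 ; Quito | 1 ; Reno | 1

Join each matches row to its teams via team_id.
Group joined rows by teams.id; compute MIN(m.goals_against) per group.
  1: ids {5, 25} → MIN(m.goals_against)=0
  2: ids {7, 12} → MIN(m.goals_against)=4
  3: ids {14, 21} → MIN(m.goals_against)=0
  10: ids {17} → MIN(m.goals_against)=1
  15: ids {4, 19} → MIN(m.goals_against)=1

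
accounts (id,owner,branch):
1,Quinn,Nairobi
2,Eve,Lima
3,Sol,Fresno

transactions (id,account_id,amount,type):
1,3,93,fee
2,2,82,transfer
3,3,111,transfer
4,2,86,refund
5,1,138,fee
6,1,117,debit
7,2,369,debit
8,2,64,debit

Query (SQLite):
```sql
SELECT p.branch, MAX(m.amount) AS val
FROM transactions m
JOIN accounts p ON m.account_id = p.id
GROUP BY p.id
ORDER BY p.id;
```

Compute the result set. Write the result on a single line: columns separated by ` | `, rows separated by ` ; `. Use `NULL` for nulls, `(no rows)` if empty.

Nairobi | 138 ; Lima | 369 ; Fresno | 111

Join each transactions row to its accounts via account_id.
Group joined rows by accounts.id; compute MAX(m.amount) per group.
  1: ids {5, 6} → MAX(m.amount)=138
  2: ids {2, 4, 7, 8} → MAX(m.amount)=369
  3: ids {1, 3} → MAX(m.amount)=111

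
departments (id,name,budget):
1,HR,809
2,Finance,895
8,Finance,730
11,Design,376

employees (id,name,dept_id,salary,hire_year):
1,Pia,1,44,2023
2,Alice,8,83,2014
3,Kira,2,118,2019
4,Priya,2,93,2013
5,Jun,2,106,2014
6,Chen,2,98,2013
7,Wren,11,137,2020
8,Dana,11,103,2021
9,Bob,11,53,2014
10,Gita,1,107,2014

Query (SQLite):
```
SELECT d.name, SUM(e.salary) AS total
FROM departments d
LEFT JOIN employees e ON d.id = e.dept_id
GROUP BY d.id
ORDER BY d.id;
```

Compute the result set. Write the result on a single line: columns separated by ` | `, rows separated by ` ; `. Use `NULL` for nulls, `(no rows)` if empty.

LEFT JOIN keeps every departments row; unmatched ones get NULL for employees columns.
Group by departments.id and compute SUM(e.salary). SUM over an all-NULL group is NULL.
  1: ids {1, 10} → SUM(e.salary)=151
  2: ids {3, 4, 5, 6} → SUM(e.salary)=415
  8: ids {2} → SUM(e.salary)=83
  11: ids {7, 8, 9} → SUM(e.salary)=293

HR | 151 ; Finance | 415 ; Finance | 83 ; Design | 293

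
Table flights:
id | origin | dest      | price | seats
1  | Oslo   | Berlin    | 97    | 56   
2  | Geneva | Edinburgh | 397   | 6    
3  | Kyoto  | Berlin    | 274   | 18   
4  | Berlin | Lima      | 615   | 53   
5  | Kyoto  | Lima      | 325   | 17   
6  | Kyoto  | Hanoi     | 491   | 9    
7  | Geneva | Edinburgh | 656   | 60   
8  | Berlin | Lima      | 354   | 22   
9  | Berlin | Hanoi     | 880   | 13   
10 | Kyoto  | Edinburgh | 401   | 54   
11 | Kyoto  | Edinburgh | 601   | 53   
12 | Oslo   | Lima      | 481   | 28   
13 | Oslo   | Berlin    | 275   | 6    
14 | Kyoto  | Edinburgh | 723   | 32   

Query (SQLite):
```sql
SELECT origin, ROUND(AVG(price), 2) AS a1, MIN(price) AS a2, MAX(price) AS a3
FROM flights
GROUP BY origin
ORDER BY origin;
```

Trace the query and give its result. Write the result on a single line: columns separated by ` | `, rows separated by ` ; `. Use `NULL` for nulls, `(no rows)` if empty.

Berlin | 616.33 | 354 | 880 ; Geneva | 526.5 | 397 | 656 ; Kyoto | 469.17 | 274 | 723 ; Oslo | 284.33 | 97 | 481

Group flights by origin.
Per group compute: ROUND(AVG(price), 2), MIN(price), MAX(price).
  Berlin: ids {4, 8, 9} → ROUND(AVG(price), 2)=616.33, MIN(price)=354, MAX(price)=880
  Geneva: ids {2, 7} → ROUND(AVG(price), 2)=526.5, MIN(price)=397, MAX(price)=656
  Kyoto: ids {3, 5, 6, 10, 11, 14} → ROUND(AVG(price), 2)=469.17, MIN(price)=274, MAX(price)=723
  Oslo: ids {1, 12, 13} → ROUND(AVG(price), 2)=284.33, MIN(price)=97, MAX(price)=481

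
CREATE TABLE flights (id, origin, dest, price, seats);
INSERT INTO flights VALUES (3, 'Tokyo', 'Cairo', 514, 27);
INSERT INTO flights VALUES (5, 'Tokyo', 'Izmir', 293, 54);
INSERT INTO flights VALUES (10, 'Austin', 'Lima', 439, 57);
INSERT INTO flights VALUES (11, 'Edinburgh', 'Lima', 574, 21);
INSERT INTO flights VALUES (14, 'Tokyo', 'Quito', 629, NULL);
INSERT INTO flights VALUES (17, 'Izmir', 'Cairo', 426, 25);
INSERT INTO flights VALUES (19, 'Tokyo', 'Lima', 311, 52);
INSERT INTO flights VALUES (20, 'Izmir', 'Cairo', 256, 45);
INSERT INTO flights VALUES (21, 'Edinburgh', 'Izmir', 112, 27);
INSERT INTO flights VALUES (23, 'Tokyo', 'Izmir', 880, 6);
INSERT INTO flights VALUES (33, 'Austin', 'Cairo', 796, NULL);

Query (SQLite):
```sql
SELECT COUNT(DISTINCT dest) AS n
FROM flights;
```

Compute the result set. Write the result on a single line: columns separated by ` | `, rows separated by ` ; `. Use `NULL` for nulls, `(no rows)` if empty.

4

Count distinct non-NULL dest values.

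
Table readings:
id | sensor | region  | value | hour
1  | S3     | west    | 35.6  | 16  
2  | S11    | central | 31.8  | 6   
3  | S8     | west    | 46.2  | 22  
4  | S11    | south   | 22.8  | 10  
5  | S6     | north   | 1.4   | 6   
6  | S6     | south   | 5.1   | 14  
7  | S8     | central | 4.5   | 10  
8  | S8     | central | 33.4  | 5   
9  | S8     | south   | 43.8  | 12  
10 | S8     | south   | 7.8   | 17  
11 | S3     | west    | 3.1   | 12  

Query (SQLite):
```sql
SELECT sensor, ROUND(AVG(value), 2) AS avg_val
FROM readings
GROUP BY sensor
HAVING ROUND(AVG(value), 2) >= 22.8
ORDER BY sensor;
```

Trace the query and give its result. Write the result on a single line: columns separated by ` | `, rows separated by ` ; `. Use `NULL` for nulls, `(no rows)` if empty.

Partition readings by sensor; compute ROUND(AVG(value), 2) within each group.
HAVING: keep groups where ROUND(AVG(value), 2) >= 22.8.
  S11: ids {2, 4} → ROUND(AVG(value), 2)=27.3
  S3: ids {1, 11} → ROUND(AVG(value), 2)=19.35
  S6: ids {5, 6} → ROUND(AVG(value), 2)=3.25
  S8: ids {3, 7, 8, 9, 10} → ROUND(AVG(value), 2)=27.14

S11 | 27.3 ; S8 | 27.14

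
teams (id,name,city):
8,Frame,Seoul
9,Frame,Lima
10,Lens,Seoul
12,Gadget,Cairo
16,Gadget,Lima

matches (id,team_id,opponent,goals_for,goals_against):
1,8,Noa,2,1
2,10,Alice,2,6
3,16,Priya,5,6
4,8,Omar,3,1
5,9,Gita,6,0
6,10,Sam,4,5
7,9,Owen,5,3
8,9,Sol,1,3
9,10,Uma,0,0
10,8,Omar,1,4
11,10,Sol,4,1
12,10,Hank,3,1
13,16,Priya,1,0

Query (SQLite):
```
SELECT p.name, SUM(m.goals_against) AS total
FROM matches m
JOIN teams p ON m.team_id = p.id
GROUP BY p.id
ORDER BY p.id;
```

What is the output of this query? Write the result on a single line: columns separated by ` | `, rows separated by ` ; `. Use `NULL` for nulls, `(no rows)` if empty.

Join each matches row to its teams via team_id.
Group joined rows by teams.id; compute SUM(m.goals_against) per group.
  8: ids {1, 4, 10} → SUM(m.goals_against)=6
  9: ids {5, 7, 8} → SUM(m.goals_against)=6
  10: ids {2, 6, 9, 11, 12} → SUM(m.goals_against)=13
  16: ids {3, 13} → SUM(m.goals_against)=6

Frame | 6 ; Frame | 6 ; Lens | 13 ; Gadget | 6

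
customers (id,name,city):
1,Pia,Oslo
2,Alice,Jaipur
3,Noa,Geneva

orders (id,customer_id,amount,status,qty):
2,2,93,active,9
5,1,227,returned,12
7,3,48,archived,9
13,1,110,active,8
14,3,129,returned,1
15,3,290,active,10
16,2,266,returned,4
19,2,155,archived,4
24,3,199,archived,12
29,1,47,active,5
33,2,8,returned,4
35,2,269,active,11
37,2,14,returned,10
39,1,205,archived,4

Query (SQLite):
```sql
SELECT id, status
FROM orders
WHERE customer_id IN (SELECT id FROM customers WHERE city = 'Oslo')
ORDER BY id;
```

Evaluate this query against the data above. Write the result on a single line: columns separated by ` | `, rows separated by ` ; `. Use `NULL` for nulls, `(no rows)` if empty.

5 | returned ; 13 | active ; 29 | active ; 39 | archived

Inner query: customers.id where city = 'Oslo'.
Outer: keep orders rows whose customer_id is in that set.
Inner query → {1}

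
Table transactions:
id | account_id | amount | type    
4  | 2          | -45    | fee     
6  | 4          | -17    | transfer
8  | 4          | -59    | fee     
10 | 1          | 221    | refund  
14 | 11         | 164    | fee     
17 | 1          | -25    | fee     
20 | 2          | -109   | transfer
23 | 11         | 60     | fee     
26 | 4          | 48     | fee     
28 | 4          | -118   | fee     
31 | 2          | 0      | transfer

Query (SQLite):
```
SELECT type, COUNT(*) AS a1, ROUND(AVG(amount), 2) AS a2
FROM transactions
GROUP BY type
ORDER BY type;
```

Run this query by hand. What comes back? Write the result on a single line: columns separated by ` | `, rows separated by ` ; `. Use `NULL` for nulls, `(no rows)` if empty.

Group transactions by type.
Per group compute: COUNT(*), ROUND(AVG(amount), 2).
  fee: ids {4, 8, 14, 17, 23, 26, 28} → COUNT(*)=7, ROUND(AVG(amount), 2)=3.57
  refund: ids {10} → COUNT(*)=1, ROUND(AVG(amount), 2)=221
  transfer: ids {6, 20, 31} → COUNT(*)=3, ROUND(AVG(amount), 2)=-42

fee | 7 | 3.57 ; refund | 1 | 221 ; transfer | 3 | -42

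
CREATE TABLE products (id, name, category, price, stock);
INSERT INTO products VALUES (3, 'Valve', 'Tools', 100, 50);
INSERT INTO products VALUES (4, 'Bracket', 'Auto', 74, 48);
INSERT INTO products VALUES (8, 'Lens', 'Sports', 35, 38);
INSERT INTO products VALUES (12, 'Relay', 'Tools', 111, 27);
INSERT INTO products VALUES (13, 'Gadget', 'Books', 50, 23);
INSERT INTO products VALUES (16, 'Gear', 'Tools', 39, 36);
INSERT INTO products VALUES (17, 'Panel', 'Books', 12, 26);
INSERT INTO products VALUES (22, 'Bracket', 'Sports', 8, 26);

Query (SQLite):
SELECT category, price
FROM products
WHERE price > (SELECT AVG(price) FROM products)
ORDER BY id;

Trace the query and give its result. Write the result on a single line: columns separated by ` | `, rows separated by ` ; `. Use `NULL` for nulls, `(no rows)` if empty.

Tools | 100 ; Auto | 74 ; Tools | 111

Scalar subquery: AVG(price) over all products rows = 53.625.
Keep rows where price > that value.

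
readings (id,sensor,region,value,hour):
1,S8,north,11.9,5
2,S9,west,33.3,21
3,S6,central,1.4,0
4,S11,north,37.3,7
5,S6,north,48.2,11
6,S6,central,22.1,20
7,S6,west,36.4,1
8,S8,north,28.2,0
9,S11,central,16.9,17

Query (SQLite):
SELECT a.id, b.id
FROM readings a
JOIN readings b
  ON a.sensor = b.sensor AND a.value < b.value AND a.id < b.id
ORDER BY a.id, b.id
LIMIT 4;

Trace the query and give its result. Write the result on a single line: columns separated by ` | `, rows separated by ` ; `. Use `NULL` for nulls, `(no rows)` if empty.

1 | 8 ; 3 | 5 ; 3 | 6 ; 3 | 7

Pairs (a,b) with same sensor, a.value < b.value, a.id < b.id.
sensor groups: S11:{4,9} S6:{3,5,6,7} S8:{1,8} S9:{2}
Ordered by (a.id, b.id); first 4.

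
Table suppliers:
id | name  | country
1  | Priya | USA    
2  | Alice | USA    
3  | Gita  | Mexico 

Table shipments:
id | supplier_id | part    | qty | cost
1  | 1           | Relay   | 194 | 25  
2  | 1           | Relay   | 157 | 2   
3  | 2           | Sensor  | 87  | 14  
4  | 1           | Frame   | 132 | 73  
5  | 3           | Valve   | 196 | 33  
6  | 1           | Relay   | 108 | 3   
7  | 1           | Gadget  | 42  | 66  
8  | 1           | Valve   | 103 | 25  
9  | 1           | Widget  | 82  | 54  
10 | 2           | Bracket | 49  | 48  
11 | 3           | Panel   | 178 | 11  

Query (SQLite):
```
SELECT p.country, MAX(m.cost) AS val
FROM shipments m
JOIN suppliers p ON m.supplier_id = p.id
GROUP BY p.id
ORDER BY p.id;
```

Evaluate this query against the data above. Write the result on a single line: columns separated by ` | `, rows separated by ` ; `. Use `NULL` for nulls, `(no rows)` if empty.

Join each shipments row to its suppliers via supplier_id.
Group joined rows by suppliers.id; compute MAX(m.cost) per group.
  1: ids {1, 2, 4, 6, 7, 8, 9} → MAX(m.cost)=73
  2: ids {3, 10} → MAX(m.cost)=48
  3: ids {5, 11} → MAX(m.cost)=33

USA | 73 ; USA | 48 ; Mexico | 33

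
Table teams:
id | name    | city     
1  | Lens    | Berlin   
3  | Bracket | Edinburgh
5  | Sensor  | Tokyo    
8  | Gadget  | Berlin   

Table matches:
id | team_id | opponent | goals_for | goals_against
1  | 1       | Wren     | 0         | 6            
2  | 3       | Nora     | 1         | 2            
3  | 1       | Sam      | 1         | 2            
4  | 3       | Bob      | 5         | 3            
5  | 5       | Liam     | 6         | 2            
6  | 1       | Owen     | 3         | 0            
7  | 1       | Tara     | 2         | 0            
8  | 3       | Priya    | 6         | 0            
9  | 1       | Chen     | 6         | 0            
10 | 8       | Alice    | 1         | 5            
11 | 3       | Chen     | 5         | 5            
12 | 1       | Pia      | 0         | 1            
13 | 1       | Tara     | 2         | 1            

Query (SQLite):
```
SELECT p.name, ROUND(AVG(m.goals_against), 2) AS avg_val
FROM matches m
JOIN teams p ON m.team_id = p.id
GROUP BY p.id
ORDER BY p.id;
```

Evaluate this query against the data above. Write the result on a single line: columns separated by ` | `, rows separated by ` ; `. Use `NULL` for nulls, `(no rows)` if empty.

Join each matches row to its teams via team_id.
Group joined rows by teams.id; compute ROUND(AVG(m.goals_against), 2) per group.
  1: ids {1, 3, 6, 7, 9, 12, 13} → ROUND(AVG(m.goals_against), 2)=1.43
  3: ids {2, 4, 8, 11} → ROUND(AVG(m.goals_against), 2)=2.5
  5: ids {5} → ROUND(AVG(m.goals_against), 2)=2
  8: ids {10} → ROUND(AVG(m.goals_against), 2)=5

Lens | 1.43 ; Bracket | 2.5 ; Sensor | 2 ; Gadget | 5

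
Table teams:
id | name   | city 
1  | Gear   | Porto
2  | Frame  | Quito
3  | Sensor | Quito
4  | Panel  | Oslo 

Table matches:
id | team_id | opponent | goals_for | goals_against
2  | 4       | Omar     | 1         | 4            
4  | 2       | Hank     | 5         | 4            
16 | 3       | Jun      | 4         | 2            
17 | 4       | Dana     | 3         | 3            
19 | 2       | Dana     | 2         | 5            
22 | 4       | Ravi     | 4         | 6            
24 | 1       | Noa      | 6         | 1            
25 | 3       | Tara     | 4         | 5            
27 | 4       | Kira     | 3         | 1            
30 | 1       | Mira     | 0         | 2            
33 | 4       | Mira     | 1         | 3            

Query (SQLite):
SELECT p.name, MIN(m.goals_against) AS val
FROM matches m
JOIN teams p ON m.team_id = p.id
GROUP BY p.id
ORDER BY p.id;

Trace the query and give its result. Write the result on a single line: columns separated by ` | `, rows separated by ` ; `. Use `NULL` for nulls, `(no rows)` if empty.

Join each matches row to its teams via team_id.
Group joined rows by teams.id; compute MIN(m.goals_against) per group.
  1: ids {24, 30} → MIN(m.goals_against)=1
  2: ids {4, 19} → MIN(m.goals_against)=4
  3: ids {16, 25} → MIN(m.goals_against)=2
  4: ids {2, 17, 22, 27, 33} → MIN(m.goals_against)=1

Gear | 1 ; Frame | 4 ; Sensor | 2 ; Panel | 1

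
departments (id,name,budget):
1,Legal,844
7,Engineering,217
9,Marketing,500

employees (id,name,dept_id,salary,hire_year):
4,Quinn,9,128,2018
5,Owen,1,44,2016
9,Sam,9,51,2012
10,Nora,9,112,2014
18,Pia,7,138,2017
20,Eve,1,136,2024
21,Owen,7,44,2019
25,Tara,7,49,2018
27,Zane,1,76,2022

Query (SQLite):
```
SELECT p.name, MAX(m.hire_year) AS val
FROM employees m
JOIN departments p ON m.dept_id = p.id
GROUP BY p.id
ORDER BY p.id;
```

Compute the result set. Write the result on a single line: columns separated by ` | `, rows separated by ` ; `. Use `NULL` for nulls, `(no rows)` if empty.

Legal | 2024 ; Engineering | 2019 ; Marketing | 2018

Join each employees row to its departments via dept_id.
Group joined rows by departments.id; compute MAX(m.hire_year) per group.
  1: ids {5, 20, 27} → MAX(m.hire_year)=2024
  7: ids {18, 21, 25} → MAX(m.hire_year)=2019
  9: ids {4, 9, 10} → MAX(m.hire_year)=2018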